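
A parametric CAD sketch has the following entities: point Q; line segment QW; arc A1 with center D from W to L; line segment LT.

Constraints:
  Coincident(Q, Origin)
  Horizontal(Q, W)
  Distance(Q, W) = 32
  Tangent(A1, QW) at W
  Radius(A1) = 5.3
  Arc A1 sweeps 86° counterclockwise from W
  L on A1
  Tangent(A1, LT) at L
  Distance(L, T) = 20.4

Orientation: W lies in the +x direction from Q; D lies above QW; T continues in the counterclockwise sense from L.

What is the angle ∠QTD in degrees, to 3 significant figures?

38.3°

On A1, W sits at bearing -90° from D; an 86° counterclockwise sweep puts L at bearing -4°, so L = D + 5.3·(cos -4°, sin -4°) = (37.3, 4.93). The tangent condition forces DL to be normal to LT, so LT runs along (−sin -4°, cos -4°); with |LT| = 20.4, T = (38.7, 25.3). Then cos ∠QTD = TQ·TD / (|TQ||TD|), giving 38.3°.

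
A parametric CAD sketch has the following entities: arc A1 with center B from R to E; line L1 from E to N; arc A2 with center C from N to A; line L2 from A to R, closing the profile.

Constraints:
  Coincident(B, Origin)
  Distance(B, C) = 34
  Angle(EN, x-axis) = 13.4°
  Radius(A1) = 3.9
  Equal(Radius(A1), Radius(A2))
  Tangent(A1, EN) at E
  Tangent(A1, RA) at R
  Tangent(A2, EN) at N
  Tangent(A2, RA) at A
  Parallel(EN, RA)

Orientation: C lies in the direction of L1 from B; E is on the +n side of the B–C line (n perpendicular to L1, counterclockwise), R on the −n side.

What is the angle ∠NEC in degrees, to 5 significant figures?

6.5436°

The slot axis is L1's direction at 13.4°, so u = (cos 13.4°, sin 13.4°) = (0.97278, 0.23175) and n = (−sin 13.4°, cos 13.4°) = (-0.23175, 0.97278). B is at the origin and C lies 34.0 along u from B, so C = 34.0·u = (33.074, 7.8794). Tangency of A1 to both parallel lines with radius 3.9 puts E and R at B ± 3.9·n: E = (-0.90382, 3.7938), R = (0.90382, -3.7938). Equal radii place N and A the same way about C: N = C + 3.9·n = (32.171, 11.673), A = C − 3.9·n = (33.978, 4.0856). Then cos ∠NEC = EN·EC / (|EN||EC|), giving 6.5436°.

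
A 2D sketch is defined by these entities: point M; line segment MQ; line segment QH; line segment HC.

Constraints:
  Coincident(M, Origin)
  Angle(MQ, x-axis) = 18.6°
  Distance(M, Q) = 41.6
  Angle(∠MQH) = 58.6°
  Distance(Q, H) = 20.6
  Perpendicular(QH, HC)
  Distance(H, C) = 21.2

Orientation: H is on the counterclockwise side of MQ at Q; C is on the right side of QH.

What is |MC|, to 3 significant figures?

56.7

M is at the origin; MQ runs at 18.6° with length 41.6, so Q = 41.6·(cos 18.6°, sin 18.6°) = (39.4, 13.3). ∠MQH = 58.6°, so QH runs at 18.6° + (180° − 58.6°) = 140° from the x-axis; with |QH| = 20.6, H = Q + 20.6·(cos 140°, sin 140°) = (23.6, 26.5). QH is perpendicular to HC; with |HC| = 21.2 on the right of QH, C = H + 21.2·(0.643, 0.766) = (37.3, 42.8). Then |MC| = |C − M| = 56.7.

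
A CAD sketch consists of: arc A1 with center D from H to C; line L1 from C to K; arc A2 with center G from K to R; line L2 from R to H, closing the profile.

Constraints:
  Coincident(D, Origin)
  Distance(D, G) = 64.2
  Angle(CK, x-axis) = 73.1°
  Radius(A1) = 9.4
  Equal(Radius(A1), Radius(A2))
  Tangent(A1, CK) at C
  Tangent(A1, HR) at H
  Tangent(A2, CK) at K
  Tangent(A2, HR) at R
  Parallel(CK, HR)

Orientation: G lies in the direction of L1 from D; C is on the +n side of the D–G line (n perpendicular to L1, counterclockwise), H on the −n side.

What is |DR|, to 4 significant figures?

64.88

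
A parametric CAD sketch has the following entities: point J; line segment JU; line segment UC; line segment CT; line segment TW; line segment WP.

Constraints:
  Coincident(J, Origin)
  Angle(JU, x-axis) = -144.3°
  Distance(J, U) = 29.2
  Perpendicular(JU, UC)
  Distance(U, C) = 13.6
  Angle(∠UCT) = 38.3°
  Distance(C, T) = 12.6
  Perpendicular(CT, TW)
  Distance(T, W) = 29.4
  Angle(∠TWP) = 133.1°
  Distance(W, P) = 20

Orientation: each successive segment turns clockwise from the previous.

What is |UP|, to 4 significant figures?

36.88

J is at the origin; JU runs at -144.3° with length 29.2, so U = (-23.71, -17.04). JU ⟂ UC, so UC runs at 125.7°; with |UC| = 13.6, C = (-31.65, -5.995). ∠UCT = 38.3° gives CT at -16.00° from the x-axis; with |CT| = 12.6, T = (-19.54, -9.468). CT is perpendicular to TW, so TW runs at -106.0°; with |TW| = 29.4, W = (-27.64, -37.73). ∠TWP = 133.1° gives WP at -152.9° from the x-axis; with |WP| = 20.0, P = (-45.45, -46.84). Then |UP| = |P − U| = 36.88.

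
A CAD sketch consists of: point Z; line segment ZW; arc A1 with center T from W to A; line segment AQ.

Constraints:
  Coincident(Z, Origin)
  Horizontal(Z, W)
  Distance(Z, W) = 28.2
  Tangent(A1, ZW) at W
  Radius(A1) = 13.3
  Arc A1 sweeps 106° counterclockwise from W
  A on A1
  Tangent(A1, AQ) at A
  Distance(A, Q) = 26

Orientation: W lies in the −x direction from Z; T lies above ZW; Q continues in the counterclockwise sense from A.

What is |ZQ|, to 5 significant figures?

47.650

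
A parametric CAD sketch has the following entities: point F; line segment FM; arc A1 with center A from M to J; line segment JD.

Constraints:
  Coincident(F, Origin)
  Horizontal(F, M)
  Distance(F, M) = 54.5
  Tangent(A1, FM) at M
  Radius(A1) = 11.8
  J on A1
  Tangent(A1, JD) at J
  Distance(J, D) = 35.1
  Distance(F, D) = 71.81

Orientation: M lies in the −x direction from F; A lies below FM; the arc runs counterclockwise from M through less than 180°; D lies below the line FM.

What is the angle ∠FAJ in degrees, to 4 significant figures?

170.8°

Checks: |FM| = 54.50 ✓; |AJ| = 11.80 ✓; ∠(AJ, JD) = 90.00° ✓; |JD| = 35.10 ✓; |FD| = 71.81 ✓.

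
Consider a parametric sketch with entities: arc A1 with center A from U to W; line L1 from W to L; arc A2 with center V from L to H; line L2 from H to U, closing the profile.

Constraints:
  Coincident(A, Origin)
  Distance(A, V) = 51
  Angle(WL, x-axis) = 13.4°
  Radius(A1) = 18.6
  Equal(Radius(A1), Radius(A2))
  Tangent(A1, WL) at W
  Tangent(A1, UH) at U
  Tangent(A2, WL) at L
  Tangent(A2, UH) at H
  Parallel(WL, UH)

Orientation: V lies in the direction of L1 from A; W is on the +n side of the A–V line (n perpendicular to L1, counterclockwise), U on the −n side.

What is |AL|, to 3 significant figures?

54.3

The slot axis is L1's direction at 13.4°, so u = (cos 13.4°, sin 13.4°) = (0.973, 0.232) and n = (−sin 13.4°, cos 13.4°) = (-0.232, 0.973). A is at the origin and V lies 51.0 along u from A, so V = 51.0·u = (49.6, 11.8). Tangency of A1 to both parallel lines with radius 18.6 puts W and U at A ± 18.6·n: W = (-4.31, 18.1), U = (4.31, -18.1). Equal radii place L and H the same way about V: L = V + 18.6·n = (45.3, 29.9), H = V − 18.6·n = (53.9, -6.27). Then |AL| = |L − A| = 54.3.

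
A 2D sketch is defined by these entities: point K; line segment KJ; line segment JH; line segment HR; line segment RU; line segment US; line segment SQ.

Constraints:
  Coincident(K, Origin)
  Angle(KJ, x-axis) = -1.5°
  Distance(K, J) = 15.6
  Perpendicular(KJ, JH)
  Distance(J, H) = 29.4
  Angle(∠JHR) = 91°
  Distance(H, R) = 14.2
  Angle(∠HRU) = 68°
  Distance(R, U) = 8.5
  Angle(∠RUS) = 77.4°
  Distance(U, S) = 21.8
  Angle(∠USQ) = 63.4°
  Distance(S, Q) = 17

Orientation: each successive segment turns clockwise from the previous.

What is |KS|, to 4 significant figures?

40.64

∠HRU = 68.0° gives RU at 67.50° from the x-axis; with |RU| = 8.5, U = (3.878, -21.82). ∠RUS = 77.4° gives US at -35.10° from the x-axis; with |US| = 21.8, S = (21.71, -34.36). Then |KS| = |S − K| = 40.64.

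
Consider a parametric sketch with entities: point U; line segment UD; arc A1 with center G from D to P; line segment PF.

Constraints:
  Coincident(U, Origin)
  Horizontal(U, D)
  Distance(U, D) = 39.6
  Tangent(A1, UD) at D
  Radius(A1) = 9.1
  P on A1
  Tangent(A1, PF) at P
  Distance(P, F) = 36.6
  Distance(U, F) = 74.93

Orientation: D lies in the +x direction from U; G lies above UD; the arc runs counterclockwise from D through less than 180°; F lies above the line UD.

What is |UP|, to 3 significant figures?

47.8

Checks: |GP| = 9.100 ✓; ∠(GP, PF) = 90.00° ✓; |PF| = 36.60 ✓; |UF| = 74.93 ✓.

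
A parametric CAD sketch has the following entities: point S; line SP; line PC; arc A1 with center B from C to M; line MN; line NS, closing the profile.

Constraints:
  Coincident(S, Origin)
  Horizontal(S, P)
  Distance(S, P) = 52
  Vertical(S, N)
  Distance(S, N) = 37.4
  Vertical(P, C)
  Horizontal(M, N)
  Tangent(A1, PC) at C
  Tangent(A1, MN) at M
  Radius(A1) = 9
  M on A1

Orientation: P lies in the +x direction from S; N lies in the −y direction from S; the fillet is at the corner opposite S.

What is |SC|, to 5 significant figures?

59.250

The virtual corner opposite S is at (52.000, -37.400). A1 meets PC tangentially, so BC is at right angles to PC and the tangent condition forces BM to be normal to MN, with radius 9.0, so the center B sits 9.0 in from both sides at B = (43.000, -28.400). That places the tangent points at C = (52.000, -28.400) on PC and M = (43.000, -37.400) on MN. Then |SC| = |C − S| = 59.250.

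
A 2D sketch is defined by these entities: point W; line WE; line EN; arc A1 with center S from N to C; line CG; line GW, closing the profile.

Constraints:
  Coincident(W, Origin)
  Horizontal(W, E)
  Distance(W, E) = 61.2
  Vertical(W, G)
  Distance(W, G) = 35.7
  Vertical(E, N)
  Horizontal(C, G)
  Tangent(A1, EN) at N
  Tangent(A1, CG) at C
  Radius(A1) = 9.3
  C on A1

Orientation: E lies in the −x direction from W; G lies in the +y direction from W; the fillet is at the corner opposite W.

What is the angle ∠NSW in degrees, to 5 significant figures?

153.04°

W is at the origin; WE is horizontal with |WE| = 61.2 and E on the −x side, so E = (-61.200, 0.0000). W and G share the same x with |WG| = 35.7 and G on the +y side, so G = (0.0000, 35.700). The virtual corner opposite W is at (-61.200, 35.700). Since A1 is tangent to EN there, SN ⟂ EN and the tangent condition forces SC to be normal to CG, with radius 9.3, so the center S sits 9.3 in from both sides at S = (-51.900, 26.400). That places the tangent points at N = (-61.200, 26.400) on EN and C = (-51.900, 35.700) on CG. Then cos ∠NSW = SN·SW / (|SN||SW|), giving 153.04°.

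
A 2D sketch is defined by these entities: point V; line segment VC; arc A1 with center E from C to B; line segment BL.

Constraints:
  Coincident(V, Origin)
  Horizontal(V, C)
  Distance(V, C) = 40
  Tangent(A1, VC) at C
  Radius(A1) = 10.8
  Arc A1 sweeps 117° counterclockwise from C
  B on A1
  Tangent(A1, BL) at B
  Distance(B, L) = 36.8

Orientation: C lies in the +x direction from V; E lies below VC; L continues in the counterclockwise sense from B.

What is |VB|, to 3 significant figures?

34.2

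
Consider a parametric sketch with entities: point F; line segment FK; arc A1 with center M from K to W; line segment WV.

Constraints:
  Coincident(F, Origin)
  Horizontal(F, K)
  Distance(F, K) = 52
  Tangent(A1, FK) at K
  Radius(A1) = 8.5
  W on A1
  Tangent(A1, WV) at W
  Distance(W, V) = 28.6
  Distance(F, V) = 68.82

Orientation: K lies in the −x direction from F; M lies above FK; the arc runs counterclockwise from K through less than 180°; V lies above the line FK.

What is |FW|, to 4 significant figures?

46.13

Checks: |MW| = 8.500 ✓; ∠(MW, WV) = 90.00° ✓; |WV| = 28.60 ✓; |FV| = 68.82 ✓.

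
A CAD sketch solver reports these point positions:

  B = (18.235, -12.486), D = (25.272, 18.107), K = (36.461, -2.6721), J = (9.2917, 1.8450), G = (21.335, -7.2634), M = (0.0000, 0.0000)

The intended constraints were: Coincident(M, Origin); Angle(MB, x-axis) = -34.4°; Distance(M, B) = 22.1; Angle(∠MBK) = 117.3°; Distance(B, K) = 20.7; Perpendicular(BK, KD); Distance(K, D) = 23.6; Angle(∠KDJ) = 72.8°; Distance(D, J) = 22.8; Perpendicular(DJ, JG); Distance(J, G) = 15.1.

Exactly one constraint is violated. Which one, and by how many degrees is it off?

Perpendicular(DJ, JG) — off by 7.40°.

M = (0.00, 0.00) ✓; MB at -34.40° ✓; |MB| = 22.10 ✓; ∠MBK = 117.3° ✓; |BK| = 20.70 ✓; ∠(BK, KD) = 90.00° ✓; |KD| = 23.60 ✓; ∠KDJ = 72.80° ✓; |DJ| = 22.80 ✓; ∠(DJ, JG) = 97.40° ✗; |JG| = 15.10 ✓.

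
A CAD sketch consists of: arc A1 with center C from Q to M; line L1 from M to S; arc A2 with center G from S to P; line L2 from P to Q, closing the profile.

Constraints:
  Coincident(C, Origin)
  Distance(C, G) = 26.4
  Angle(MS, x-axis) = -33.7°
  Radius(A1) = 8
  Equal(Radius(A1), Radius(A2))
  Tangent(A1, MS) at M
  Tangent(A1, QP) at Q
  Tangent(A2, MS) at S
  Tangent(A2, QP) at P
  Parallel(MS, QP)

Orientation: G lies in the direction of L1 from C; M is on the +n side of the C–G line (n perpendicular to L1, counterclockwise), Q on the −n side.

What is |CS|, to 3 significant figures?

27.6

The slot axis is L1's direction at -33.7°, so u = (cos -33.7°, sin -33.7°) = (0.832, -0.555) and n = (−sin -33.7°, cos -33.7°) = (0.555, 0.832). C is at the origin and G lies 26.4 along u from C, so G = 26.4·u = (22.0, -14.6). Tangency of A1 to both parallel lines with radius 8.0 puts M and Q at C ± 8.0·n: M = (4.44, 6.66), Q = (-4.44, -6.66). Equal radii place S and P the same way about G: S = G + 8.0·n = (26.4, -7.99), P = G − 8.0·n = (17.5, -21.3). Then |CS| = |S − C| = 27.6.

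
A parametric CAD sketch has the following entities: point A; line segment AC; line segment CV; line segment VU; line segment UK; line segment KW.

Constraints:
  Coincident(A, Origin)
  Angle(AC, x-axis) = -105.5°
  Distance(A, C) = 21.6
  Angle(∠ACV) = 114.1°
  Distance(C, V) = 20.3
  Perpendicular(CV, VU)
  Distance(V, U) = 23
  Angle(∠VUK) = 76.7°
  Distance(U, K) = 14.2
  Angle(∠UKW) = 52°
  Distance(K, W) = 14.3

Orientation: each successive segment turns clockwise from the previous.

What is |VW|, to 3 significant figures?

11.1

∠VUK = 76.7° gives UK at -4.70° from the x-axis; with |UK| = 14.2, K = (-15.1, -2.27). ∠UKW = 52.0° gives KW at -133° from the x-axis; with |KW| = 14.3, W = (-24.8, -12.8). Then |VW| = |W − V| = 11.1.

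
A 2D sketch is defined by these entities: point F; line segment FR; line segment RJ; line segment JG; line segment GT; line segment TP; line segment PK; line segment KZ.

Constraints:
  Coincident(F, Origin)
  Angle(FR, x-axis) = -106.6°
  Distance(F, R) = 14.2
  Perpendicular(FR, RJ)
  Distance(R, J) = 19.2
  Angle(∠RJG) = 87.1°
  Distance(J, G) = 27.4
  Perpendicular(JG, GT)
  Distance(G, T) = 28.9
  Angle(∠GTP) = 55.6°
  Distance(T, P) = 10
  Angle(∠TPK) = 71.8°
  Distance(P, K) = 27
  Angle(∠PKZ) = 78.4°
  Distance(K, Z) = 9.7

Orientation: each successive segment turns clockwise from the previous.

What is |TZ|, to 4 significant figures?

21.93

∠TPK = 71.8° gives PK at 107.9° from the x-axis; with |PK| = 27.0, K = (-2.446, 27.86). ∠PKZ = 78.4° gives KZ at 6.300° from the x-axis; with |KZ| = 9.7, Z = (7.195, 28.92). Then |TZ| = |Z − T| = 21.93.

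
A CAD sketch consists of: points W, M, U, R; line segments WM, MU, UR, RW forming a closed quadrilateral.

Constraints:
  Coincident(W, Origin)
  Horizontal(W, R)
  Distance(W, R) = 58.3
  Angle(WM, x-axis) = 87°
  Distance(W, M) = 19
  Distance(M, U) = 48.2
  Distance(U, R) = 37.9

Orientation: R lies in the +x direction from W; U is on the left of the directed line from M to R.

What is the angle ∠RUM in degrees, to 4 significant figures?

88.19°

Checks: |MU| = 48.20 ✓; |UR| = 37.90 ✓.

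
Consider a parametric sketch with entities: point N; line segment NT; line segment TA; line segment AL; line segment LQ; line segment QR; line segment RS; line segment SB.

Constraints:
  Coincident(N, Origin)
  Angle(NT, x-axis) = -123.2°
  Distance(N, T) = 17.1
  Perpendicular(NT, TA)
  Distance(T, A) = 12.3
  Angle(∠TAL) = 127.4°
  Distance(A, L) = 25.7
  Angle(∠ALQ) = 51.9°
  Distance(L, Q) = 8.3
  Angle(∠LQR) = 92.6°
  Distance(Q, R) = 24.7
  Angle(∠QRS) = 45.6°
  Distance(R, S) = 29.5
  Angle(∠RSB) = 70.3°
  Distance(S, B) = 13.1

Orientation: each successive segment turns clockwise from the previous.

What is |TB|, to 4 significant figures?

36.16

∠QRS = 45.6° gives RS at 104.3° from the x-axis; with |RS| = 29.5, S = (-34.77, 20.91). ∠RSB = 70.3° gives SB at -5.400° from the x-axis; with |SB| = 13.1, B = (-21.73, 19.68). Then |TB| = |B − T| = 36.16.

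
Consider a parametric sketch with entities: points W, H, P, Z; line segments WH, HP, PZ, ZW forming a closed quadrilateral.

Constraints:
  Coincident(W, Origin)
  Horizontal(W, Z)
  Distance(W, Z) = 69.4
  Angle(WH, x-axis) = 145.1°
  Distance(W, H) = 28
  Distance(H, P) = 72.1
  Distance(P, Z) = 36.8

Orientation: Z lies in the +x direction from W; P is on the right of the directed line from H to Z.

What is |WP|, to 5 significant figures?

44.223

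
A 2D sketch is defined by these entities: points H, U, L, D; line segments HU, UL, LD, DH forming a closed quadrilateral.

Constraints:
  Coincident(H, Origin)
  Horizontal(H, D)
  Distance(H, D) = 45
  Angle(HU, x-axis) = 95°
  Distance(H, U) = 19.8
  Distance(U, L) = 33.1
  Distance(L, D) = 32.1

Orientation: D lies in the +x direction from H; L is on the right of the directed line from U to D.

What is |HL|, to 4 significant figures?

17.00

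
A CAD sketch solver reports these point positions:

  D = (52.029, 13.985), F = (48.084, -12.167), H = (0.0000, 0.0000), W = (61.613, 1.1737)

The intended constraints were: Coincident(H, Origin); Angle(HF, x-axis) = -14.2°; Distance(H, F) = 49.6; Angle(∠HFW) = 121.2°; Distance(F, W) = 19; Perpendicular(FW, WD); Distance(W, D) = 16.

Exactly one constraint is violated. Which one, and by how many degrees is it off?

Perpendicular(FW, WD) — off by 7.80°.

H = (0.00, 0.00) ✓; HF at -14.20° ✓; |HF| = 49.60 ✓; ∠HFW = 121.2° ✓; |FW| = 19.00 ✓; ∠(FW, WD) = 82.20° ✗; |WD| = 16.00 ✓.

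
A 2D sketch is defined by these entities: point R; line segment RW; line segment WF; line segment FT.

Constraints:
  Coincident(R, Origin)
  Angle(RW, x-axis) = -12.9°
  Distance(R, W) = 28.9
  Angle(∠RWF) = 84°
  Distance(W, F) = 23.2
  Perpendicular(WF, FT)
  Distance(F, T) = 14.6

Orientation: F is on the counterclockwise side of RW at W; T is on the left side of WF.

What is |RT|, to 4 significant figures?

24.64

∠RWF = 84.0°, so WF runs at -12.9° + (180° − 84.0°) = 83.10° from the x-axis; with |WF| = 23.2, F = W + 23.2·(cos 83.10°, sin 83.10°) = (30.96, 16.58). WF is perpendicular to FT; with |FT| = 14.6 on the left of WF, T = F + 14.6·(-0.9928, 0.1201) = (16.46, 18.33). Then |RT| = |T − R| = 24.64.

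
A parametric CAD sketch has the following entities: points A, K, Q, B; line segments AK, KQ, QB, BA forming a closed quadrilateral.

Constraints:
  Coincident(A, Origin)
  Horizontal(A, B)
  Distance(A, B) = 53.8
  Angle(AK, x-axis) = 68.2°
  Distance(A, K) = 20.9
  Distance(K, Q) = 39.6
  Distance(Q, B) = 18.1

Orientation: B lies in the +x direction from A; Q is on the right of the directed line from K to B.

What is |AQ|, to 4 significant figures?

37.84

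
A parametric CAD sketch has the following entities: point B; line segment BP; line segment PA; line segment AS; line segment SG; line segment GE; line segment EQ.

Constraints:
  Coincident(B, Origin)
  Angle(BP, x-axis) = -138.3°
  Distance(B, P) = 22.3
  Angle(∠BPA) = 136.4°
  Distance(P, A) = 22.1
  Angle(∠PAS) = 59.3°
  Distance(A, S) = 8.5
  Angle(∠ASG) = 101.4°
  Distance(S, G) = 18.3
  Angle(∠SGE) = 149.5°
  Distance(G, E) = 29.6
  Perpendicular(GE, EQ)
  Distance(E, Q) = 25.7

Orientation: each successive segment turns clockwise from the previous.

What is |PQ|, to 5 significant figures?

37.950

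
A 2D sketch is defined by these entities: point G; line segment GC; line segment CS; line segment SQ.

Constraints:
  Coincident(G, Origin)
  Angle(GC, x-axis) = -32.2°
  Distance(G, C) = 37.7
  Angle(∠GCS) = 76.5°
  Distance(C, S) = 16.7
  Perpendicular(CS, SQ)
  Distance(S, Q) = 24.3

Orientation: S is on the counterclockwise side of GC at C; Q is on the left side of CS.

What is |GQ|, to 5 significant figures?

14.667

G is at the origin; GC runs at -32.2° with length 37.7, so C = 37.7·(cos -32.2°, sin -32.2°) = (31.901, -20.089). ∠GCS = 76.5°, so CS runs at -32.2° + (180° − 76.5°) = 71.300° from the x-axis; with |CS| = 16.7, S = C + 16.7·(cos 71.300°, sin 71.300°) = (37.256, -4.2710). CS is perpendicular to SQ; with |SQ| = 24.3 on the left of CS, Q = S + 24.3·(-0.94721, 0.32061) = (14.239, 3.5199). Then |GQ| = |Q − G| = 14.667.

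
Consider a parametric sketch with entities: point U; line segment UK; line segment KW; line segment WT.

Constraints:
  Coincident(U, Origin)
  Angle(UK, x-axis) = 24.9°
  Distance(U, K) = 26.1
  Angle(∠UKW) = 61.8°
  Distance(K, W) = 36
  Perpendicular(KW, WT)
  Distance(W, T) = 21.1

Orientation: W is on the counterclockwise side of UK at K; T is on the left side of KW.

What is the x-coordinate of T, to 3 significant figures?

-17.8

U is at the origin; UK runs at 24.9° with length 26.1, so K = 26.1·(cos 24.9°, sin 24.9°) = (23.7, 11.0). ∠UKW = 61.8°, so KW runs at 24.9° + (180° − 61.8°) = 143° from the x-axis; with |KW| = 36.0, W = K + 36.0·(cos 143°, sin 143°) = (-5.11, 32.6). KW ⟂ WT; with |WT| = 21.1 on the left of KW, T = W + 21.1·(-0.600, -0.800) = (-17.8, 15.7). So T.x = -17.8.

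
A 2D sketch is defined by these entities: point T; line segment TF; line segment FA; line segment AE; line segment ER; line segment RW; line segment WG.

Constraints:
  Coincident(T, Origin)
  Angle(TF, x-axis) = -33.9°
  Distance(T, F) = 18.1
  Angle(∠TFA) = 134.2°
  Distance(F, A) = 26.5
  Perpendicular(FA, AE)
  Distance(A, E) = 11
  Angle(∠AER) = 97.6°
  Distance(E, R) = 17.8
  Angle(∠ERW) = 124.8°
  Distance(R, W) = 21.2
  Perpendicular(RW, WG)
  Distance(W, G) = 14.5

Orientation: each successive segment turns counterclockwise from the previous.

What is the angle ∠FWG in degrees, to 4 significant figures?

65.33°

T is at the origin; TF runs at -33.9° with length 18.1, so F = (15.02, -10.10). ∠TFA = 134.2° gives FA at 11.90° from the x-axis; with |FA| = 26.5, A = (40.95, -4.631). FA ⟂ AE, so AE runs at 101.9°; with |AE| = 11.0, E = (38.69, 6.133). ∠AER = 97.6° gives ER at -175.7° from the x-axis; with |ER| = 17.8, R = (20.94, 4.798). ∠ERW = 124.8° gives RW at -120.5° from the x-axis; with |RW| = 21.2, W = (10.18, -13.47). The perpendicularity gives WG at right angles to RW, so WG runs at -30.50°; with |WG| = 14.5, G = (22.67, -20.83). Then cos ∠FWG = WF·WG / (|WF||WG|), giving 65.33°.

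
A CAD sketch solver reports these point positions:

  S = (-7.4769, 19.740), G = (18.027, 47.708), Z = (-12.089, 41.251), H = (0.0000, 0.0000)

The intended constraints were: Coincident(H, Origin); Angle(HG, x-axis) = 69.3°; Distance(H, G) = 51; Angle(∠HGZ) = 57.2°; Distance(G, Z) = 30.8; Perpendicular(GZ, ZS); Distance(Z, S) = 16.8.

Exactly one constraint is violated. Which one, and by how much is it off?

Distance(Z, S) = 16.8 — off by 5.20.

H = (0.00, 0.00) ✓; HG at 69.30° ✓; |HG| = 51.00 ✓; ∠HGZ = 57.20° ✓; |GZ| = 30.80 ✓; ∠(GZ, ZS) = 90.00° ✓; |ZS| = 22.00 ✗.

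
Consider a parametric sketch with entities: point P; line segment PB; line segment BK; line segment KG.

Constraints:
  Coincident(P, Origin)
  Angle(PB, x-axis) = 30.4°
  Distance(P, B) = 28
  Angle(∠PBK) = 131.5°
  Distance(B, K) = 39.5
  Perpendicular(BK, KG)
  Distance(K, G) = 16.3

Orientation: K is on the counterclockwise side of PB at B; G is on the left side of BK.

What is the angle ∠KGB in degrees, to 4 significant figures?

67.58°

∠PBK = 131.5°, so BK runs at 30.4° + (180° − 131.5°) = 78.90° from the x-axis; with |BK| = 39.5, K = B + 39.5·(cos 78.90°, sin 78.90°) = (31.76, 52.93). BK ⟂ KG; with |KG| = 16.3 on the left of BK, G = K + 16.3·(-0.9813, 0.1925) = (15.76, 56.07). Then cos ∠KGB = GK·GB / (|GK||GB|), giving 67.58°.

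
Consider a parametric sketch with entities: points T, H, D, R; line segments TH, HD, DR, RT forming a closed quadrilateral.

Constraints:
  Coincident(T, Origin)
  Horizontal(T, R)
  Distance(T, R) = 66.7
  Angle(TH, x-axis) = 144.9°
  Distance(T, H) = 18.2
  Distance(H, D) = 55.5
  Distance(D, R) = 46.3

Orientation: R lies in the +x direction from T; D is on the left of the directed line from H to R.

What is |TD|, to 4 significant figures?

49.09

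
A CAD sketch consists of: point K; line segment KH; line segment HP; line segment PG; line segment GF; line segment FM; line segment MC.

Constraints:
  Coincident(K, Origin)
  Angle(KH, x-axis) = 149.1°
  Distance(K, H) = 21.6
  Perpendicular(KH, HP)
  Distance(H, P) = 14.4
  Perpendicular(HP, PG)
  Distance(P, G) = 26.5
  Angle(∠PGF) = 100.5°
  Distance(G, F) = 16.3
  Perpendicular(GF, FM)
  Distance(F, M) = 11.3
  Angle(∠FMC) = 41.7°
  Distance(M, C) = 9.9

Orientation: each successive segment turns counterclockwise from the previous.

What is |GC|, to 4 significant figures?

10.47

The perpendicularity gives FM at right angles to GF, so FM runs at 138.6°; with |FM| = 11.3, M = (-0.8873, 4.827). ∠FMC = 41.7° gives MC at -83.10° from the x-axis; with |MC| = 9.9, C = (0.3020, -5.001). Then |GC| = |C − G| = 10.47.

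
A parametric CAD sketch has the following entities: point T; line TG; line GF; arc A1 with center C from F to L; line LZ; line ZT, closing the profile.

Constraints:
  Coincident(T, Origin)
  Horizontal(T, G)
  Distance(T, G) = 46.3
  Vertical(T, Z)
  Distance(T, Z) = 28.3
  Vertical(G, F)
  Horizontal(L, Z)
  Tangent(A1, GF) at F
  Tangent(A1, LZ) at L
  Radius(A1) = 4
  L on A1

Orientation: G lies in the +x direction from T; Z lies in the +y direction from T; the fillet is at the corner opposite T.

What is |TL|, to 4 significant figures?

50.89

The virtual corner opposite T is at (46.30, 28.30). The tangent condition forces CF to be normal to GF and tangency of A1 to LZ means the radius CL is perpendicular to LZ, with radius 4.0, so the center C sits 4.0 in from both sides at C = (42.30, 24.30). That places the tangent points at F = (46.30, 24.30) on GF and L = (42.30, 28.30) on LZ. Then |TL| = |L − T| = 50.89.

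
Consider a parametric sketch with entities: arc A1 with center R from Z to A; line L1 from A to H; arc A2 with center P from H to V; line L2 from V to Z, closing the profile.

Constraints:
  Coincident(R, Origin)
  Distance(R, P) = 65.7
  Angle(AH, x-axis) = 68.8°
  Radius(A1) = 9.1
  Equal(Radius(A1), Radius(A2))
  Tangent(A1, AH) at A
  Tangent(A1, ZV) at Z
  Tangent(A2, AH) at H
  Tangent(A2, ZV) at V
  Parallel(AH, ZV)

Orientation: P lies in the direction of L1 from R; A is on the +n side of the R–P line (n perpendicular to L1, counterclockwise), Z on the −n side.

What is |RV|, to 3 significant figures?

66.3

The slot axis is L1's direction at 68.8°, so u = (cos 68.8°, sin 68.8°) = (0.362, 0.932) and n = (−sin 68.8°, cos 68.8°) = (-0.932, 0.362). R is at the origin and P lies 65.7 along u from R, so P = 65.7·u = (23.8, 61.3). Tangency of A1 to both parallel lines with radius 9.1 puts A and Z at R ± 9.1·n: A = (-8.48, 3.29), Z = (8.48, -3.29). Equal radii place H and V the same way about P: H = P + 9.1·n = (15.3, 64.5), V = P − 9.1·n = (32.2, 58.0). Then |RV| = |V − R| = 66.3.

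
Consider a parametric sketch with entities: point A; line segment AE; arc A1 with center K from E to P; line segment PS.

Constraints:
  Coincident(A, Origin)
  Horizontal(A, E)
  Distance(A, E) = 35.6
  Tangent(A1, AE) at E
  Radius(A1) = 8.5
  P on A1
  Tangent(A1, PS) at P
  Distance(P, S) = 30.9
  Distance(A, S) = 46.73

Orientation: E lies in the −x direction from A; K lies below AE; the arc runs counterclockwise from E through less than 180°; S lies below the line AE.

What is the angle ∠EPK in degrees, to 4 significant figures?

28.36°

A is at the origin; AE is horizontal with |AE| = 35.6 and E on the −x side, so E = (-35.60, 0.000). The tangent condition forces KE to be normal to AE, so K = E + (0, -8.5) = (-35.60, -8.500). Since KP ⟂ PS (tangency), |KS| = √(8.5² + 30.9²) = 32.05 regardless of where P sits on A1. So S lies on both circle(A, 46.73) and circle(K, 32.05); the below-AE intersection is S = (-25.75, -39.00). P is the foot of the tangent from S: P = (-42.71, -13.16).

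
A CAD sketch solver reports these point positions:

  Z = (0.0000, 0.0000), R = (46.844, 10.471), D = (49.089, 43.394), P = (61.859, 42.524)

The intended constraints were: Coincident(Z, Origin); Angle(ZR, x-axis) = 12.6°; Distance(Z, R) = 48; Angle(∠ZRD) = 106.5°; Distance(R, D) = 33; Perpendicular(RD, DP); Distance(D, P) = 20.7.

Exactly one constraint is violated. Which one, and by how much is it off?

Distance(D, P) = 20.7 — off by 7.90.

Z = (0.00, 0.00) ✓; ZR at 12.60° ✓; |ZR| = 48.00 ✓; ∠ZRD = 106.5° ✓; |RD| = 33.00 ✓; ∠(RD, DP) = 90.00° ✓; |DP| = 12.80 ✗.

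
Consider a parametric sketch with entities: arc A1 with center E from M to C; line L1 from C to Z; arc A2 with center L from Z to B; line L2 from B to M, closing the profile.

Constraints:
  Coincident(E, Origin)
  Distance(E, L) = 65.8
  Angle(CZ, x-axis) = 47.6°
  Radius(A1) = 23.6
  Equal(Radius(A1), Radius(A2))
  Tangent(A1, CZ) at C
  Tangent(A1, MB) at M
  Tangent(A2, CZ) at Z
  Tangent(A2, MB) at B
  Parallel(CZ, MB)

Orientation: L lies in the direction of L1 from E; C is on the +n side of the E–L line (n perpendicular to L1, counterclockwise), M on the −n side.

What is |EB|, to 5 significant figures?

69.904

The slot axis is L1's direction at 47.6°, so u = (cos 47.6°, sin 47.6°) = (0.67430, 0.73846) and n = (−sin 47.6°, cos 47.6°) = (-0.73846, 0.67430). E is at the origin and L lies 65.8 along u from E, so L = 65.8·u = (44.369, 48.590). Tangency of A1 to both parallel lines with radius 23.6 puts C and M at E ± 23.6·n: C = (-17.428, 15.914), M = (17.428, -15.914). Equal radii place Z and B the same way about L: Z = L + 23.6·n = (26.942, 64.504), B = L − 23.6·n = (61.797, 32.677). Then |EB| = |B − E| = 69.904.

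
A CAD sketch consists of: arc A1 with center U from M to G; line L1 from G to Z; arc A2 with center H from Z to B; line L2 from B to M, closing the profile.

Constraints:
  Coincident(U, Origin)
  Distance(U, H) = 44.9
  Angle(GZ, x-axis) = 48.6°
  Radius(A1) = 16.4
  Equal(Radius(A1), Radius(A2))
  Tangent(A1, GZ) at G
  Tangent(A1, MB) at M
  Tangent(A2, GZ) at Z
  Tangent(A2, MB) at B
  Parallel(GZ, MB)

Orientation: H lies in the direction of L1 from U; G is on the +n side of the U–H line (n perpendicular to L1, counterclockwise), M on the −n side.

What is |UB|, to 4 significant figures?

47.80

The slot axis is L1's direction at 48.6°, so u = (cos 48.6°, sin 48.6°) = (0.6613, 0.7501) and n = (−sin 48.6°, cos 48.6°) = (-0.7501, 0.6613). U is at the origin and H lies 44.9 along u from U, so H = 44.9·u = (29.69, 33.68). Tangency of A1 to both parallel lines with radius 16.4 puts G and M at U ± 16.4·n: G = (-12.30, 10.85), M = (12.30, -10.85). Equal radii place Z and B the same way about H: Z = H + 16.4·n = (17.39, 44.53), B = H − 16.4·n = (41.99, 22.83). Then |UB| = |B − U| = 47.80.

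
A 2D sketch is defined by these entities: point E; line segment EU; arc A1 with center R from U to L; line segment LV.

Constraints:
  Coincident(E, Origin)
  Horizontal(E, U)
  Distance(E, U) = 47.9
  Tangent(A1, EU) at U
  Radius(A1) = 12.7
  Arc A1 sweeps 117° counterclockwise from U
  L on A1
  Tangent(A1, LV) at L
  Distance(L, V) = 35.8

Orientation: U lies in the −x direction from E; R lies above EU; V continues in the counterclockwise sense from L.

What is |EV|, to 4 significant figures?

72.99

On A1, U sits at bearing -90° from R; a 117° counterclockwise sweep puts L at bearing 27°, so L = R + 12.7·(cos 27°, sin 27°) = (-36.58, 18.47). Tangency of A1 to LV means the radius RL is perpendicular to LV, so LV runs along (−sin 27°, cos 27°); with |LV| = 35.8, V = (-52.84, 50.36). Then |EV| = |V − E| = 72.99.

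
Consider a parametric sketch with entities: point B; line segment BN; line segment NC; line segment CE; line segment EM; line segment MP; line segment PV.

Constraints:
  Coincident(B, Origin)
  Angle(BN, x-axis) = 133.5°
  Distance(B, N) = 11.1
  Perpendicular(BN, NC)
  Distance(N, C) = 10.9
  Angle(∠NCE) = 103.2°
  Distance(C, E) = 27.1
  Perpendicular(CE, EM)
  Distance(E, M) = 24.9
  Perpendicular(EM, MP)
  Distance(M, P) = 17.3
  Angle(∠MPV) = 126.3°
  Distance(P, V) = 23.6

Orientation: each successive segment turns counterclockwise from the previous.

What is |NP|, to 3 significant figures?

18.8

B is at the origin; BN runs at 133.5° with length 11.1, so N = (-7.64, 8.05). BN is perpendicular to NC, so NC runs at -136°; with |NC| = 10.9, C = (-15.5, 0.549). ∠NCE = 103.2° gives CE at -59.7° from the x-axis; with |CE| = 27.1, E = (-1.87, -22.8). CE ⟂ EM, so EM runs at 30.3°; with |EM| = 24.9, M = (19.6, -10.3). EM ⟂ MP, so MP runs at 120°; with |MP| = 17.3, P = (10.9, 4.65). Then |NP| = |P − N| = 18.8.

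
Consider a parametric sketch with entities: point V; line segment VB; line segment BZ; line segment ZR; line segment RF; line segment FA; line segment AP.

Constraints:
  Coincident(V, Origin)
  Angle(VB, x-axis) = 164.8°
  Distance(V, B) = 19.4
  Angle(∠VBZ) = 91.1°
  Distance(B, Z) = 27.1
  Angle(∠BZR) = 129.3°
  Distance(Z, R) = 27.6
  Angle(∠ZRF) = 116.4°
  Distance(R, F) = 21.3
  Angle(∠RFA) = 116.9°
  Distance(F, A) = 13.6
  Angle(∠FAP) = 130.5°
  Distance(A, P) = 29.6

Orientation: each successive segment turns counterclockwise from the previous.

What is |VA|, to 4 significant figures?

31.54

∠ZRF = 116.4° gives RF at 8.000° from the x-axis; with |RF| = 21.3, F = (10.36, -40.73). ∠RFA = 116.9° gives FA at 71.10° from the x-axis; with |FA| = 13.6, A = (14.76, -27.87). Then |VA| = |A − V| = 31.54.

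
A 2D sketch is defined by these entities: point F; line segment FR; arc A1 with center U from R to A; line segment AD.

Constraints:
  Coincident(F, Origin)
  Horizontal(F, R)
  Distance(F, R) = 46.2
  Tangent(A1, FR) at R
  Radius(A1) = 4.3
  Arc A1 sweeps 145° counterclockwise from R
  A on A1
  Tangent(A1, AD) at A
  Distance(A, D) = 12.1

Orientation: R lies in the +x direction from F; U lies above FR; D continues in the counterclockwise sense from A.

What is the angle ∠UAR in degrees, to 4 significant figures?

17.50°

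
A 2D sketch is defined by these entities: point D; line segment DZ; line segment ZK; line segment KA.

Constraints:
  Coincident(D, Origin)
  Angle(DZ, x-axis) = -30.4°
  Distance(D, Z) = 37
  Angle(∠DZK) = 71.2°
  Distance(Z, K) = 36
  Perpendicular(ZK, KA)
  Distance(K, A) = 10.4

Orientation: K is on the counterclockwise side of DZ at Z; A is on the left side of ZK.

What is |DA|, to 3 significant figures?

34.4

D is at the origin; DZ runs at -30.4° with length 37.0, so Z = 37.0·(cos -30.4°, sin -30.4°) = (31.9, -18.7). ∠DZK = 71.2°, so ZK runs at -30.4° + (180° − 71.2°) = 78.4° from the x-axis; with |ZK| = 36.0, K = Z + 36.0·(cos 78.4°, sin 78.4°) = (39.2, 16.5). ZK is perpendicular to KA; with |KA| = 10.4 on the left of ZK, A = K + 10.4·(-0.980, 0.201) = (29.0, 18.6). Then |DA| = |A − D| = 34.4.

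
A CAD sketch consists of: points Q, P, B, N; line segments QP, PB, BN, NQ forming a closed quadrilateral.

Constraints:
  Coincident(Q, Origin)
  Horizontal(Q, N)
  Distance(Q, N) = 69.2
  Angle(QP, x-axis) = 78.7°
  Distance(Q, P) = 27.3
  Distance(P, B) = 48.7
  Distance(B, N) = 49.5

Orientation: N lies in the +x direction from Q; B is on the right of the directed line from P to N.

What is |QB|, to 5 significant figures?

29.745

Checks: |PB| = 48.70 ✓; |BN| = 49.50 ✓.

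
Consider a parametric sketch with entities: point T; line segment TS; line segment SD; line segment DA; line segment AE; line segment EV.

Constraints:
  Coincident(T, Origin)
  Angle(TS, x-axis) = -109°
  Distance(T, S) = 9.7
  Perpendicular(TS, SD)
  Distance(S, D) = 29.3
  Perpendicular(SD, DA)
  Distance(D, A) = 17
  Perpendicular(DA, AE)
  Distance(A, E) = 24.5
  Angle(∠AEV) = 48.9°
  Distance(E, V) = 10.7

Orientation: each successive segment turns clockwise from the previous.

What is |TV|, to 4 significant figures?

11.86

T is at the origin; TS runs at -109.0° with length 9.7, so S = (-3.158, -9.172). The perpendicularity gives SD at right angles to TS, so SD runs at 161.0°; with |SD| = 29.3, D = (-30.86, 0.3676). The perpendicularity gives DA at right angles to SD, so DA runs at 71.00°; with |DA| = 17.0, A = (-25.33, 16.44). DA ⟂ AE, so AE runs at -19.00°; with |AE| = 24.5, E = (-2.162, 8.465). ∠AEV = 48.9° gives EV at -150.1° from the x-axis; with |EV| = 10.7, V = (-11.44, 3.131). Then |TV| = |V − T| = 11.86.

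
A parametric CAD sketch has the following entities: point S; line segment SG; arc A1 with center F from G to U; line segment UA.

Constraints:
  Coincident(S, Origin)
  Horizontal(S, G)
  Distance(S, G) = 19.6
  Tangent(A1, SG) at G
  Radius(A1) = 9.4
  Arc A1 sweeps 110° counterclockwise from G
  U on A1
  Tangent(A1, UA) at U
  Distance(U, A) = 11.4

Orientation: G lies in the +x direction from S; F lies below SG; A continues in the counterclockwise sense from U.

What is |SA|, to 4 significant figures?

27.55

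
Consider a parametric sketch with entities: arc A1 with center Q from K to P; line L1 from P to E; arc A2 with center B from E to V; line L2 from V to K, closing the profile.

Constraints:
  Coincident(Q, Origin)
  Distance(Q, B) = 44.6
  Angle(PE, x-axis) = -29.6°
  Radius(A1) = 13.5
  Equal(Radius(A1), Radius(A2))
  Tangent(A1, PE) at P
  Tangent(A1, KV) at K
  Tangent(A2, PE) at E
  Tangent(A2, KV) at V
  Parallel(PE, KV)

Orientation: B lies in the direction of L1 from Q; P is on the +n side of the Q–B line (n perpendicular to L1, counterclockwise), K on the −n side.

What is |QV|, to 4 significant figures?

46.60

The slot axis is L1's direction at -29.6°, so u = (cos -29.6°, sin -29.6°) = (0.8695, -0.4939) and n = (−sin -29.6°, cos -29.6°) = (0.4939, 0.8695). Q is at the origin and B lies 44.6 along u from Q, so B = 44.6·u = (38.78, -22.03). Tangency of A1 to both parallel lines with radius 13.5 puts P and K at Q ± 13.5·n: P = (6.668, 11.74), K = (-6.668, -11.74). Equal radii place E and V the same way about B: E = B + 13.5·n = (45.45, -10.29), V = B − 13.5·n = (32.11, -33.77). Then |QV| = |V − Q| = 46.60.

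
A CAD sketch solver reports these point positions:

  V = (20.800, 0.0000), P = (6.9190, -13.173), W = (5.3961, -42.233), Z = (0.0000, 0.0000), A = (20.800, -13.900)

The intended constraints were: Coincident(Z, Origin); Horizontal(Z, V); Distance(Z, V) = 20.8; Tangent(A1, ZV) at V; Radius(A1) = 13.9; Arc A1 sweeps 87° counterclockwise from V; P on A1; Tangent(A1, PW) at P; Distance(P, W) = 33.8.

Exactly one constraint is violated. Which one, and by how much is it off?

Distance(P, W) = 33.8 — off by 4.70.

Z = (0.00, 0.00) ✓; Z.y = 0.00, V.y = 0.00 ✓; |ZV| = 20.80 ✓; ∠(AV, VZ) = 90.00° ✓; |AV| = 13.90 ✓; bearing(A→P) − bearing(A→V) = 87.00° ✓; |AP| = 13.90 ✓; ∠(AP, PW) = 90.00° ✓; |PW| = 29.10 ✗.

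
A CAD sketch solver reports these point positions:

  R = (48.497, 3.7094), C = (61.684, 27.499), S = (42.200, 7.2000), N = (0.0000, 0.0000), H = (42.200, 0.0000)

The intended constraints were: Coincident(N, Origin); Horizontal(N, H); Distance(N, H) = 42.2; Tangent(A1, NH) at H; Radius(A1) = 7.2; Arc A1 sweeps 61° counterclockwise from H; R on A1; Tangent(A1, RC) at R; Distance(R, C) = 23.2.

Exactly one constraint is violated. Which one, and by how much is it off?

Distance(R, C) = 23.2 — off by 4.00.

N = (0.00, 0.00) ✓; N.y = 0.00, H.y = 0.00 ✓; |NH| = 42.20 ✓; ∠(SH, HN) = 90.00° ✓; |SH| = 7.200 ✓; bearing(S→R) − bearing(S→H) = 61.00° ✓; |SR| = 7.200 ✓; ∠(SR, RC) = 90.00° ✓; |RC| = 27.20 ✗.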